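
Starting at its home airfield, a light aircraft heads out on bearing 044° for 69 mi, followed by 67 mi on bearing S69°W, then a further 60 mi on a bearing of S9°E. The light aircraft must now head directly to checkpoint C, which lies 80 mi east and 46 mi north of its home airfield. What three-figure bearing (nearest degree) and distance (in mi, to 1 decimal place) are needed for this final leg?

047°, 116.6 mi

Leg 1 (044°, 69 mi): east 69 sin 44° = 47.93, north 69 cos 44° = 49.63
Leg 2 (S69°W, 67 mi): east 67 sin 249° = -62.55, north 67 cos 249° = -24.01
Leg 3 (S9°E, 60 mi): east 60 sin 171° = 9.39, north 60 cos 171° = -59.26
Current position: (-5.23, -33.64). Target: (80, 46). Remaining: Δeast = 85.23, Δnorth = 79.64.
Bearing = atan2(85.23, 79.64) mod 360° = 46.94°; distance = √((85.23)² + (79.64)²) = 116.648 mi.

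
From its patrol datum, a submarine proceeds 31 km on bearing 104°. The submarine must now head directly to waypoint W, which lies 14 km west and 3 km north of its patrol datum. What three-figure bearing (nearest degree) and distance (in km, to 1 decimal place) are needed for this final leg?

283°, 45.3 km

Leg 1 (104°, 31 km): east 31 sin 104° = 30.08, north 31 cos 104° = -7.50
Current position: (30.08, -7.50). Target: (-14, 3). Remaining: Δeast = -44.08, Δnorth = 10.50.
Bearing = atan2(-44.08, 10.50) mod 360° = 283.40°; distance = √((-44.08)² + (10.50)²) = 45.312 km.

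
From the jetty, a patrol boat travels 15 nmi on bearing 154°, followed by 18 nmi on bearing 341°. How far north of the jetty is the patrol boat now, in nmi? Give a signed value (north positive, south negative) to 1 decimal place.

3.5 nmi

Leg 1 (154°, 15 nmi): east 15 sin 154° = 6.58, north 15 cos 154° = -13.48
Leg 2 (341°, 18 nmi): east 18 sin 341° = -5.86, north 18 cos 341° = 17.02
Net north component: 3.54 nmi.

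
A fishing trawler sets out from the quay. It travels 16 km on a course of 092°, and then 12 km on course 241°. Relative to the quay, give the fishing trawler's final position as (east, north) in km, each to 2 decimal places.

(5.49, -6.38)

Leg 1 (092°, 16 km): east 16 sin 92° = 15.99, north 16 cos 92° = -0.56
Leg 2 (241°, 12 km): east 12 sin 241° = -10.50, north 12 cos 241° = -5.82
Summing: 5.49 km east, -6.38 km north → (5.49, -6.38).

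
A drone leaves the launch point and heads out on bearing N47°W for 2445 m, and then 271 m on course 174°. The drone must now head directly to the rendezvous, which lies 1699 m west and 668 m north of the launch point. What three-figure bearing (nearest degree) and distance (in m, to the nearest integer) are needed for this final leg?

175°, 733 m

Leg 1 (N47°W, 2445 m): east 2445 sin 313° = -1788.16, north 2445 cos 313° = 1667.49
Leg 2 (174°, 271 m): east 271 sin 174° = 28.33, north 271 cos 174° = -269.52
Current position: (-1759.83, 1397.97). Target: (-1699, 668). Remaining: Δeast = 60.83, Δnorth = -729.97.
Bearing = atan2(60.83, -729.97) mod 360° = 175.24°; distance = √((60.83)² + (-729.97)²) = 732.501 m.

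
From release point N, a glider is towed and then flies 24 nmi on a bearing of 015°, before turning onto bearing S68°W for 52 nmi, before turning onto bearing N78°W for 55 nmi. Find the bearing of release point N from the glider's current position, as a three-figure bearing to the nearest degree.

099°

Leg 1 (015°, 24 nmi): east 24 sin 15° = 6.21, north 24 cos 15° = 23.18
Leg 2 (S68°W, 52 nmi): east 52 sin 248° = -48.21, north 52 cos 248° = -19.48
Leg 3 (N78°W, 55 nmi): east 55 sin 282° = -53.80, north 55 cos 282° = 11.44
Net displacement: -95.80 east, 15.14 north. Direction back to start is (95.80, -15.14): bearing = atan2(95.80, -15.14) mod 360° = 98.98° ≈ 099°.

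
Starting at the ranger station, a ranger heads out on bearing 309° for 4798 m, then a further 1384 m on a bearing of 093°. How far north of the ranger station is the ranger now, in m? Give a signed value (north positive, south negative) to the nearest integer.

Leg 1 (309°, 4798 m): east 4798 sin 309° = -3728.75, north 4798 cos 309° = 3019.48
Leg 2 (093°, 1384 m): east 1384 sin 93° = 1382.10, north 1384 cos 93° = -72.43
Net north component: 2947.05 m.

2947 m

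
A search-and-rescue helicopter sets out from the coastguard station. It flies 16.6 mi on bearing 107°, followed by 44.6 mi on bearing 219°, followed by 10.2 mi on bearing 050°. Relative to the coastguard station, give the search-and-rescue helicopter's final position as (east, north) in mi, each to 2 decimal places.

(-4.38, -32.96)

Leg 1 (107°, 16.6 mi): east 16.6 sin 107° = 15.87, north 16.6 cos 107° = -4.85
Leg 2 (219°, 44.6 mi): east 44.6 sin 219° = -28.07, north 44.6 cos 219° = -34.66
Leg 3 (050°, 10.2 mi): east 10.2 sin 50° = 7.81, north 10.2 cos 50° = 6.56
Summing: -4.38 mi east, -32.96 mi north → (-4.38, -32.96).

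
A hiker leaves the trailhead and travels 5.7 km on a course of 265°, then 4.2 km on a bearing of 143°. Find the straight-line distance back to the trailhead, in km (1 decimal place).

5.0 km

Leg 1 (265°, 5.7 km): east 5.7 sin 265° = -5.68, north 5.7 cos 265° = -0.50
Leg 2 (143°, 4.2 km): east 4.2 sin 143° = 2.53, north 4.2 cos 143° = -3.35
Net: -3.15 east, -3.85 north. Distance = √((-3.15)² + (-3.85)²) = 4.976 km.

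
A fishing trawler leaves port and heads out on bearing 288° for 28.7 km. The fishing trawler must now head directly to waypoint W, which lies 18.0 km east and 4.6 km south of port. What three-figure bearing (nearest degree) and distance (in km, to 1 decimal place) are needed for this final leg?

Leg 1 (288°, 28.7 km): east 28.7 sin 288° = -27.30, north 28.7 cos 288° = 8.87
Current position: (-27.30, 8.87). Target: (18.0, -4.6). Remaining: Δeast = 45.30, Δnorth = -13.47.
Bearing = atan2(45.30, -13.47) mod 360° = 106.56°; distance = √((45.30)² + (-13.47)²) = 47.255 km.

107°, 47.3 km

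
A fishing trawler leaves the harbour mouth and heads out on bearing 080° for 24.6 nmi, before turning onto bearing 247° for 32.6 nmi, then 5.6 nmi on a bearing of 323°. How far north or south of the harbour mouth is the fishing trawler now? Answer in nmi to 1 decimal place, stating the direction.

4.0 nmi south

Leg 1 (080°, 24.6 nmi): east 24.6 sin 80° = 24.23, north 24.6 cos 80° = 4.27
Leg 2 (247°, 32.6 nmi): east 32.6 sin 247° = -30.01, north 32.6 cos 247° = -12.74
Leg 3 (323°, 5.6 nmi): east 5.6 sin 323° = -3.37, north 5.6 cos 323° = 4.47
Net north component: -3.99 nmi.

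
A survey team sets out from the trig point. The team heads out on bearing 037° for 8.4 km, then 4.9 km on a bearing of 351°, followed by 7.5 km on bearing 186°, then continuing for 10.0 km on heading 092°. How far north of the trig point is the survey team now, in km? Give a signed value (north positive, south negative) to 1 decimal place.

3.7 km

Leg 1 (037°, 8.4 km): east 8.4 sin 37° = 5.06, north 8.4 cos 37° = 6.71
Leg 2 (351°, 4.9 km): east 4.9 sin 351° = -0.77, north 4.9 cos 351° = 4.84
Leg 3 (186°, 7.5 km): east 7.5 sin 186° = -0.78, north 7.5 cos 186° = -7.46
Leg 4 (092°, 10.0 km): east 10.0 sin 92° = 9.99, north 10.0 cos 92° = -0.35
Net north component: 3.74 km.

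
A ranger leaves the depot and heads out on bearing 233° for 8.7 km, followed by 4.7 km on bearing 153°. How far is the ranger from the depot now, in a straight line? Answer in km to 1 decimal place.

Leg 1 (233°, 8.7 km): east 8.7 sin 233° = -6.95, north 8.7 cos 233° = -5.24
Leg 2 (153°, 4.7 km): east 4.7 sin 153° = 2.13, north 4.7 cos 153° = -4.19
Net: -4.81 east, -9.42 north. Distance = √((-4.81)² + (-9.42)²) = 10.582 km.

10.6 km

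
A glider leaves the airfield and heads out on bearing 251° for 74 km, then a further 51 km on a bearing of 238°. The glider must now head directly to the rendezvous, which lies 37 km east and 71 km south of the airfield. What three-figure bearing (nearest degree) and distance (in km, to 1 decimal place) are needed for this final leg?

Leg 1 (251°, 74 km): east 74 sin 251° = -69.97, north 74 cos 251° = -24.09
Leg 2 (238°, 51 km): east 51 sin 238° = -43.25, north 51 cos 238° = -27.03
Current position: (-113.22, -51.12). Target: (37, -71). Remaining: Δeast = 150.22, Δnorth = -19.88.
Bearing = atan2(150.22, -19.88) mod 360° = 97.54°; distance = √((150.22)² + (-19.88)²) = 151.529 km.

098°, 151.5 km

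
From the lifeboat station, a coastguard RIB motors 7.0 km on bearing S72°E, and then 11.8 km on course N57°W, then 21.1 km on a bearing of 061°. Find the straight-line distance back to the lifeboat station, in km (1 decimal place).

21.0 km

Leg 1 (S72°E, 7.0 km): east 7.0 sin 108° = 6.66, north 7.0 cos 108° = -2.16
Leg 2 (N57°W, 11.8 km): east 11.8 sin 303° = -9.90, north 11.8 cos 303° = 6.43
Leg 3 (061°, 21.1 km): east 21.1 sin 61° = 18.45, north 21.1 cos 61° = 10.23
Net: 15.22 east, 14.49 north. Distance = √((15.22)² + (14.49)²) = 21.013 km.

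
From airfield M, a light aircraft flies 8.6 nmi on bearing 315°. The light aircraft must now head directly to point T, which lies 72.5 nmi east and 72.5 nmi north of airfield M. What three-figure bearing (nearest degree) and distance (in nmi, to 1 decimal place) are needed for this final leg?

050°, 102.9 nmi

Leg 1 (315°, 8.6 nmi): east 8.6 sin 315° = -6.08, north 8.6 cos 315° = 6.08
Current position: (-6.08, 6.08). Target: (72.5, 72.5). Remaining: Δeast = 78.58, Δnorth = 66.42.
Bearing = atan2(78.58, 66.42) mod 360° = 49.79°; distance = √((78.58)² + (66.42)²) = 102.891 nmi.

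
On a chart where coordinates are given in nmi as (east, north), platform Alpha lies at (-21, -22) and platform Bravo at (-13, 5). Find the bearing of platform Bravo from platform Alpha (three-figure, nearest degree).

017°

Δeast = -13 − -21 = 8.00; Δnorth = 5 − -22 = 27.00.
Bearing = atan2(Δeast, Δnorth) mod 360° = 16.50° ≈ 017°.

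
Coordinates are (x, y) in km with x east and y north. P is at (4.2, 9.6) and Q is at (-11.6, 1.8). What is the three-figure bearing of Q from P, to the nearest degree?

244°

Δeast = -11.6 − 4.2 = -15.80; Δnorth = 1.8 − 9.6 = -7.80.
Bearing = atan2(Δeast, Δnorth) mod 360° = 243.73° ≈ 244°.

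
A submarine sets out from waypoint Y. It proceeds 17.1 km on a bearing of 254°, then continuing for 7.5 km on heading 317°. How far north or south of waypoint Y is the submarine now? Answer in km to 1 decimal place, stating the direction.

Leg 1 (254°, 17.1 km): east 17.1 sin 254° = -16.44, north 17.1 cos 254° = -4.71
Leg 2 (317°, 7.5 km): east 7.5 sin 317° = -5.11, north 7.5 cos 317° = 5.49
Net north component: 0.77 km.

0.8 km north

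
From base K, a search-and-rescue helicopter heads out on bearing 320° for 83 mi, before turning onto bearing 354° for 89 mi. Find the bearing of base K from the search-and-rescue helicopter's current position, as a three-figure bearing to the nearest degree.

Leg 1 (320°, 83 mi): east 83 sin 320° = -53.35, north 83 cos 320° = 63.58
Leg 2 (354°, 89 mi): east 89 sin 354° = -9.30, north 89 cos 354° = 88.51
Net displacement: -62.65 east, 152.09 north. Direction back to start is (62.65, -152.09): bearing = atan2(62.65, -152.09) mod 360° = 157.61° ≈ 158°.

158°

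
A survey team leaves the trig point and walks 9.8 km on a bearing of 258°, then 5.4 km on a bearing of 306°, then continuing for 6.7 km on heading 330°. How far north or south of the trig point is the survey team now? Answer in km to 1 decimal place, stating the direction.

6.9 km north

Leg 1 (258°, 9.8 km): east 9.8 sin 258° = -9.59, north 9.8 cos 258° = -2.04
Leg 2 (306°, 5.4 km): east 5.4 sin 306° = -4.37, north 5.4 cos 306° = 3.17
Leg 3 (330°, 6.7 km): east 6.7 sin 330° = -3.35, north 6.7 cos 330° = 5.80
Net north component: 6.94 km.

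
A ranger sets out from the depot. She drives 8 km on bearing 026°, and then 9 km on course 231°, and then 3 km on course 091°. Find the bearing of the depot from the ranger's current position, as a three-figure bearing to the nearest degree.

Leg 1 (026°, 8 km): east 8 sin 26° = 3.51, north 8 cos 26° = 7.19
Leg 2 (231°, 9 km): east 9 sin 231° = -6.99, north 9 cos 231° = -5.66
Leg 3 (091°, 3 km): east 3 sin 91° = 3.00, north 3 cos 91° = -0.05
Net displacement: -0.49 east, 1.47 north. Direction back to start is (0.49, -1.47): bearing = atan2(0.49, -1.47) mod 360° = 161.69° ≈ 162°.

162°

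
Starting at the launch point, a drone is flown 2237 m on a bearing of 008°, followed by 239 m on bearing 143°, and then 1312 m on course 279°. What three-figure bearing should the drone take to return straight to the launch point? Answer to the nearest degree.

Leg 1 (008°, 2237 m): east 2237 sin 8° = 311.33, north 2237 cos 8° = 2215.23
Leg 2 (143°, 239 m): east 239 sin 143° = 143.83, north 239 cos 143° = -190.87
Leg 3 (279°, 1312 m): east 1312 sin 279° = -1295.85, north 1312 cos 279° = 205.24
Net displacement: -840.68 east, 2229.60 north. Direction back to start is (840.68, -2229.60): bearing = atan2(840.68, -2229.60) mod 360° = 159.34° ≈ 159°.

159°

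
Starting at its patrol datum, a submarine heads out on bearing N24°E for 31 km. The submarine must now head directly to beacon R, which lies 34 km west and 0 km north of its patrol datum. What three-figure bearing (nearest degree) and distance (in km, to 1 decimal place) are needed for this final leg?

239°, 54.5 km

Leg 1 (N24°E, 31 km): east 31 sin 24° = 12.61, north 31 cos 24° = 28.32
Current position: (12.61, 28.32). Target: (-34, 0). Remaining: Δeast = -46.61, Δnorth = -28.32.
Bearing = atan2(-46.61, -28.32) mod 360° = 238.72°; distance = √((-46.61)² + (-28.32)²) = 54.538 km.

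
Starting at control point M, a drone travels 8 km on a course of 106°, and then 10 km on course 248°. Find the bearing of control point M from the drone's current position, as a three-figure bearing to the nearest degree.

Leg 1 (106°, 8 km): east 8 sin 106° = 7.69, north 8 cos 106° = -2.21
Leg 2 (248°, 10 km): east 10 sin 248° = -9.27, north 10 cos 248° = -3.75
Net displacement: -1.58 east, -5.95 north. Direction back to start is (1.58, 5.95): bearing = atan2(1.58, 5.95) mod 360° = 14.88° ≈ 015°.

015°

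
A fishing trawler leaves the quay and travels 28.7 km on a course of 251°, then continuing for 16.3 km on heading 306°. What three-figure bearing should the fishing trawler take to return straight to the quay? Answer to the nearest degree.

Leg 1 (251°, 28.7 km): east 28.7 sin 251° = -27.14, north 28.7 cos 251° = -9.34
Leg 2 (306°, 16.3 km): east 16.3 sin 306° = -13.19, north 16.3 cos 306° = 9.58
Net displacement: -40.32 east, 0.24 north. Direction back to start is (40.32, -0.24): bearing = atan2(40.32, -0.24) mod 360° = 90.34° ≈ 090°.

090°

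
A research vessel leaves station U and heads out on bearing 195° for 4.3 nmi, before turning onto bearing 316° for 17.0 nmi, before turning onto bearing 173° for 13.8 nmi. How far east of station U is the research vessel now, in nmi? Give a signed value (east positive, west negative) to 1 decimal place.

-11.2 nmi

Leg 1 (195°, 4.3 nmi): east 4.3 sin 195° = -1.11, north 4.3 cos 195° = -4.15
Leg 2 (316°, 17.0 nmi): east 17.0 sin 316° = -11.81, north 17.0 cos 316° = 12.23
Leg 3 (173°, 13.8 nmi): east 13.8 sin 173° = 1.68, north 13.8 cos 173° = -13.70
Net east component: -11.24 nmi.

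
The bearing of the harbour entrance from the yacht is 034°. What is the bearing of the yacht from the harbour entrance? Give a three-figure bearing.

214°

Back-bearing = 034° + 180° = 214°.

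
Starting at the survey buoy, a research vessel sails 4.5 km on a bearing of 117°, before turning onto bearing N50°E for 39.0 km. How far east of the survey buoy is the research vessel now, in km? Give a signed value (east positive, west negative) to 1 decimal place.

33.9 km

Leg 1 (117°, 4.5 km): east 4.5 sin 117° = 4.01, north 4.5 cos 117° = -2.04
Leg 2 (N50°E, 39.0 km): east 39.0 sin 50° = 29.88, north 39.0 cos 50° = 25.07
Net east component: 33.89 km.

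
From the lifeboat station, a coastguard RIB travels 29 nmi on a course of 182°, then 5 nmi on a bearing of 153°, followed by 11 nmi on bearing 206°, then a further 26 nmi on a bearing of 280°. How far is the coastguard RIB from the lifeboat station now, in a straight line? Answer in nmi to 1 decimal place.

48.5 nmi

Leg 1 (182°, 29 nmi): east 29 sin 182° = -1.01, north 29 cos 182° = -28.98
Leg 2 (153°, 5 nmi): east 5 sin 153° = 2.27, north 5 cos 153° = -4.46
Leg 3 (206°, 11 nmi): east 11 sin 206° = -4.82, north 11 cos 206° = -9.89
Leg 4 (280°, 26 nmi): east 26 sin 280° = -25.61, north 26 cos 280° = 4.51
Net: -29.17 east, -38.81 north. Distance = √((-29.17)² + (-38.81)²) = 48.549 nmi.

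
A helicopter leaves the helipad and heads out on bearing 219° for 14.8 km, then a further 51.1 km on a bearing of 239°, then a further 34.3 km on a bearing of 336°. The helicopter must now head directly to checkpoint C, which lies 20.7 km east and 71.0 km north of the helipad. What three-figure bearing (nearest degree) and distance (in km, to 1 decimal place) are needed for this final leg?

Leg 1 (219°, 14.8 km): east 14.8 sin 219° = -9.31, north 14.8 cos 219° = -11.50
Leg 2 (239°, 51.1 km): east 51.1 sin 239° = -43.80, north 51.1 cos 239° = -26.32
Leg 3 (336°, 34.3 km): east 34.3 sin 336° = -13.95, north 34.3 cos 336° = 31.33
Current position: (-67.07, -6.49). Target: (20.7, 71.0). Remaining: Δeast = 87.77, Δnorth = 77.49.
Bearing = atan2(87.77, 77.49) mod 360° = 48.56°; distance = √((87.77)² + (77.49)²) = 117.077 km.

049°, 117.1 km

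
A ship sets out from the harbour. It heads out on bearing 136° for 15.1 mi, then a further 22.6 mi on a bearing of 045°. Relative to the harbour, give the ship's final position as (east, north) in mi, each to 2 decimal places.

(26.47, 5.12)

Leg 1 (136°, 15.1 mi): east 15.1 sin 136° = 10.49, north 15.1 cos 136° = -10.86
Leg 2 (045°, 22.6 mi): east 22.6 sin 45° = 15.98, north 22.6 cos 45° = 15.98
Summing: 26.47 mi east, 5.12 mi north → (26.47, 5.12).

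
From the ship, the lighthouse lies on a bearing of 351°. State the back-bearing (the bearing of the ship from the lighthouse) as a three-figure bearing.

171°

Back-bearing = 351° − 180° = 171°.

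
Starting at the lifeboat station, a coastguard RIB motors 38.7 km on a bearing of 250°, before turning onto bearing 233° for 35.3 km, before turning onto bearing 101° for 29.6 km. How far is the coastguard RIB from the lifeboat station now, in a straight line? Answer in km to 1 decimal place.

Leg 1 (250°, 38.7 km): east 38.7 sin 250° = -36.37, north 38.7 cos 250° = -13.24
Leg 2 (233°, 35.3 km): east 35.3 sin 233° = -28.19, north 35.3 cos 233° = -21.24
Leg 3 (101°, 29.6 km): east 29.6 sin 101° = 29.06, north 29.6 cos 101° = -5.65
Net: -35.50 east, -40.13 north. Distance = √((-35.50)² + (-40.13)²) = 53.578 km.

53.6 km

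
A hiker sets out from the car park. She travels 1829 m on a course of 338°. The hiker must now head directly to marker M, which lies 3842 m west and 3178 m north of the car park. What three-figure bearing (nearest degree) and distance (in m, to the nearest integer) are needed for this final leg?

Leg 1 (338°, 1829 m): east 1829 sin 338° = -685.16, north 1829 cos 338° = 1695.82
Current position: (-685.16, 1695.82). Target: (-3842, 3178). Remaining: Δeast = -3156.84, Δnorth = 1482.18.
Bearing = atan2(-3156.84, 1482.18) mod 360° = 295.15°; distance = √((-3156.84)² + (1482.18)²) = 3487.481 m.

295°, 3487 m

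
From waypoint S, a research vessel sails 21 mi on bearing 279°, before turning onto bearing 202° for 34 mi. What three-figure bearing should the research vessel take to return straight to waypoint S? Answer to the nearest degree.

Leg 1 (279°, 21 mi): east 21 sin 279° = -20.74, north 21 cos 279° = 3.29
Leg 2 (202°, 34 mi): east 34 sin 202° = -12.74, north 34 cos 202° = -31.52
Net displacement: -33.48 east, -28.24 north. Direction back to start is (33.48, 28.24): bearing = atan2(33.48, 28.24) mod 360° = 49.85° ≈ 050°.

050°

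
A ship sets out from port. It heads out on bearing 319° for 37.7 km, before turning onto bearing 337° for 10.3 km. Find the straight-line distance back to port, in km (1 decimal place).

Leg 1 (319°, 37.7 km): east 37.7 sin 319° = -24.73, north 37.7 cos 319° = 28.45
Leg 2 (337°, 10.3 km): east 10.3 sin 337° = -4.02, north 10.3 cos 337° = 9.48
Net: -28.76 east, 37.93 north. Distance = √((-28.76)² + (37.93)²) = 47.602 km.

47.6 km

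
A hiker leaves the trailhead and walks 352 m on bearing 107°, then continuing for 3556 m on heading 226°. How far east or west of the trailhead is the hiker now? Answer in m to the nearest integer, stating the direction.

2221 m west

Leg 1 (107°, 352 m): east 352 sin 107° = 336.62, north 352 cos 107° = -102.91
Leg 2 (226°, 3556 m): east 3556 sin 226° = -2557.97, north 3556 cos 226° = -2470.21
Net east component: -2221.35 m.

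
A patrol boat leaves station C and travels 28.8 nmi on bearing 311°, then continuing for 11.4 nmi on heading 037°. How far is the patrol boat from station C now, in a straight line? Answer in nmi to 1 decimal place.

Leg 1 (311°, 28.8 nmi): east 28.8 sin 311° = -21.74, north 28.8 cos 311° = 18.89
Leg 2 (037°, 11.4 nmi): east 11.4 sin 37° = 6.86, north 11.4 cos 37° = 9.10
Net: -14.87 east, 28.00 north. Distance = √((-14.87)² + (28.00)²) = 31.705 nmi.

31.7 nmi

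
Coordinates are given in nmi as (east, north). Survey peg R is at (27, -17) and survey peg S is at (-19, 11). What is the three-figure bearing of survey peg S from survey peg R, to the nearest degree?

Δeast = -19 − 27 = -46.00; Δnorth = 11 − -17 = 28.00.
Bearing = atan2(Δeast, Δnorth) mod 360° = 301.33° ≈ 301°.

301°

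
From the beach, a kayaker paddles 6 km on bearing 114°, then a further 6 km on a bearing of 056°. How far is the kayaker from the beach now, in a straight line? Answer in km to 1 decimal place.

Leg 1 (114°, 6 km): east 6 sin 114° = 5.48, north 6 cos 114° = -2.44
Leg 2 (056°, 6 km): east 6 sin 56° = 4.97, north 6 cos 56° = 3.36
Net: 10.46 east, 0.91 north. Distance = √((10.46)² + (0.91)²) = 10.495 km.

10.5 km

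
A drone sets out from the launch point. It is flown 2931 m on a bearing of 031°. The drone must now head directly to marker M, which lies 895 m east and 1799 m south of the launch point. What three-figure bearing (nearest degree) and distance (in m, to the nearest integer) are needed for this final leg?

Leg 1 (031°, 2931 m): east 2931 sin 31° = 1509.58, north 2931 cos 31° = 2512.36
Current position: (1509.58, 2512.36). Target: (895, -1799). Remaining: Δeast = -614.58, Δnorth = -4311.36.
Bearing = atan2(-614.58, -4311.36) mod 360° = 188.11°; distance = √((-614.58)² + (-4311.36)²) = 4354.940 m.

188°, 4355 m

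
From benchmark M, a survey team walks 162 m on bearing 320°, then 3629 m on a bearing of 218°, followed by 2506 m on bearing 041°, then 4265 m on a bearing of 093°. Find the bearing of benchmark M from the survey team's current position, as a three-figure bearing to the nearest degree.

Leg 1 (320°, 162 m): east 162 sin 320° = -104.13, north 162 cos 320° = 124.10
Leg 2 (218°, 3629 m): east 3629 sin 218° = -2234.24, north 3629 cos 218° = -2859.69
Leg 3 (041°, 2506 m): east 2506 sin 41° = 1644.08, north 2506 cos 41° = 1891.30
Leg 4 (093°, 4265 m): east 4265 sin 93° = 4259.15, north 4265 cos 93° = -223.21
Net displacement: 3564.87 east, -1067.50 north. Direction back to start is (-3564.87, 1067.50): bearing = atan2(-3564.87, 1067.50) mod 360° = 286.67° ≈ 287°.

287°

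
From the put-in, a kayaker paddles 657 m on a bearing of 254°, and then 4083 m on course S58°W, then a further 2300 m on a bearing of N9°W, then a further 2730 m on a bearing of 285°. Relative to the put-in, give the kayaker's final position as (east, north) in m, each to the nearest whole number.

Leg 1 (254°, 657 m): east 657 sin 254° = -631.55, north 657 cos 254° = -181.09
Leg 2 (S58°W, 4083 m): east 4083 sin 238° = -3462.58, north 4083 cos 238° = -2163.66
Leg 3 (N9°W, 2300 m): east 2300 sin 351° = -359.80, north 2300 cos 351° = 2271.68
Leg 4 (285°, 2730 m): east 2730 sin 285° = -2636.98, north 2730 cos 285° = 706.58
Summing: -7090.91 m east, 633.51 m north → (-7091, 634).

(-7091, 634)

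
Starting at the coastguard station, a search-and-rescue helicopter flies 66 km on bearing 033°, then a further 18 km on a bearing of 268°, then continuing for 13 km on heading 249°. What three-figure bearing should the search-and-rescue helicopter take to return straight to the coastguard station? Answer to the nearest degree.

Leg 1 (033°, 66 km): east 66 sin 33° = 35.95, north 66 cos 33° = 55.35
Leg 2 (268°, 18 km): east 18 sin 268° = -17.99, north 18 cos 268° = -0.63
Leg 3 (249°, 13 km): east 13 sin 249° = -12.14, north 13 cos 249° = -4.66
Net displacement: 5.82 east, 50.07 north. Direction back to start is (-5.82, -50.07): bearing = atan2(-5.82, -50.07) mod 360° = 186.63° ≈ 187°.

187°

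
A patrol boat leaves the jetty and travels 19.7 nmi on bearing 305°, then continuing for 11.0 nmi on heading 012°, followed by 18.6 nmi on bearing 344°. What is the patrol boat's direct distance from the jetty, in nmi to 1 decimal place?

Leg 1 (305°, 19.7 nmi): east 19.7 sin 305° = -16.14, north 19.7 cos 305° = 11.30
Leg 2 (012°, 11.0 nmi): east 11.0 sin 12° = 2.29, north 11.0 cos 12° = 10.76
Leg 3 (344°, 18.6 nmi): east 18.6 sin 344° = -5.13, north 18.6 cos 344° = 17.88
Net: -18.98 east, 39.94 north. Distance = √((-18.98)² + (39.94)²) = 44.218 nmi.

44.2 nmi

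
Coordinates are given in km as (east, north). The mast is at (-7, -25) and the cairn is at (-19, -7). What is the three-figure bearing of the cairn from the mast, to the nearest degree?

326°

Δeast = -19 − -7 = -12.00; Δnorth = -7 − -25 = 18.00.
Bearing = atan2(Δeast, Δnorth) mod 360° = 326.31° ≈ 326°.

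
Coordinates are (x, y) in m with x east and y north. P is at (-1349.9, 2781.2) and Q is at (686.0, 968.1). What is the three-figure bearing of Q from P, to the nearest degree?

132°

Δeast = 686.0 − -1349.9 = 2035.90; Δnorth = 968.1 − 2781.2 = -1813.10.
Bearing = atan2(Δeast, Δnorth) mod 360° = 131.69° ≈ 132°.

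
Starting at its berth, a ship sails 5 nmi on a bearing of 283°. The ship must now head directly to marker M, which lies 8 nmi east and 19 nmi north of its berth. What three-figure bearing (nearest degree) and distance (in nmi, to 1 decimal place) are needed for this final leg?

036°, 22.0 nmi

Leg 1 (283°, 5 nmi): east 5 sin 283° = -4.87, north 5 cos 283° = 1.12
Current position: (-4.87, 1.12). Target: (8, 19). Remaining: Δeast = 12.87, Δnorth = 17.88.
Bearing = atan2(12.87, 17.88) mod 360° = 35.76°; distance = √((12.87)² + (17.88)²) = 22.027 nmi.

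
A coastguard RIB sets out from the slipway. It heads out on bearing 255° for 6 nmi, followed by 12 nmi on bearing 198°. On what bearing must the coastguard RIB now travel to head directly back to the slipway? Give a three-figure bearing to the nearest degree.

036°

Leg 1 (255°, 6 nmi): east 6 sin 255° = -5.80, north 6 cos 255° = -1.55
Leg 2 (198°, 12 nmi): east 12 sin 198° = -3.71, north 12 cos 198° = -11.41
Net displacement: -9.50 east, -12.97 north. Direction back to start is (9.50, 12.97): bearing = atan2(9.50, 12.97) mod 360° = 36.24° ≈ 036°.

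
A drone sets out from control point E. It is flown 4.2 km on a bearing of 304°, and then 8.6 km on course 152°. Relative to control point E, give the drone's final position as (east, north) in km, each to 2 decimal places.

Leg 1 (304°, 4.2 km): east 4.2 sin 304° = -3.48, north 4.2 cos 304° = 2.35
Leg 2 (152°, 8.6 km): east 8.6 sin 152° = 4.04, north 8.6 cos 152° = -7.59
Summing: 0.56 km east, -5.24 km north → (0.56, -5.24).

(0.56, -5.24)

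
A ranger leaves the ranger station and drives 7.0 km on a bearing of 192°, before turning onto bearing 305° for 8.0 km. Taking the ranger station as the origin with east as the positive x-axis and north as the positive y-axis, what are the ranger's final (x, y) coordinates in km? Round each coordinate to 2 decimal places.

(-8.01, -2.26)

Leg 1 (192°, 7.0 km): east 7.0 sin 192° = -1.46, north 7.0 cos 192° = -6.85
Leg 2 (305°, 8.0 km): east 8.0 sin 305° = -6.55, north 8.0 cos 305° = 4.59
Summing: -8.01 km east, -2.26 km north → (-8.01, -2.26).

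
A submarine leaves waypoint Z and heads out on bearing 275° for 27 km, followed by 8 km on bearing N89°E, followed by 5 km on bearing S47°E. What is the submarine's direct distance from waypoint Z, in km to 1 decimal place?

15.3 km

Leg 1 (275°, 27 km): east 27 sin 275° = -26.90, north 27 cos 275° = 2.35
Leg 2 (N89°E, 8 km): east 8 sin 89° = 8.00, north 8 cos 89° = 0.14
Leg 3 (S47°E, 5 km): east 5 sin 133° = 3.66, north 5 cos 133° = -3.41
Net: -15.24 east, -0.92 north. Distance = √((-15.24)² + (-0.92)²) = 15.269 km.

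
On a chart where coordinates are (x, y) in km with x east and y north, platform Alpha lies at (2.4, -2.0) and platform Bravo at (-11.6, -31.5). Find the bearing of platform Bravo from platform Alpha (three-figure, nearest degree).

Δeast = -11.6 − 2.4 = -14.00; Δnorth = -31.5 − -2.0 = -29.50.
Bearing = atan2(Δeast, Δnorth) mod 360° = 205.39° ≈ 205°.

205°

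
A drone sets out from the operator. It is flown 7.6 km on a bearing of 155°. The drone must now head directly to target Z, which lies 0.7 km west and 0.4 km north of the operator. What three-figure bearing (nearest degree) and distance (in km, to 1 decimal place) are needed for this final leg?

332°, 8.3 km

Leg 1 (155°, 7.6 km): east 7.6 sin 155° = 3.21, north 7.6 cos 155° = -6.89
Current position: (3.21, -6.89). Target: (-0.7, 0.4). Remaining: Δeast = -3.91, Δnorth = 7.29.
Bearing = atan2(-3.91, 7.29) mod 360° = 331.77°; distance = √((-3.91)² + (7.29)²) = 8.271 km.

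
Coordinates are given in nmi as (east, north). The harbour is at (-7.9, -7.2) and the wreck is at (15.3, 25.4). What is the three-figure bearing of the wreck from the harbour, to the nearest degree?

035°

Δeast = 15.3 − -7.9 = 23.20; Δnorth = 25.4 − -7.2 = 32.60.
Bearing = atan2(Δeast, Δnorth) mod 360° = 35.44° ≈ 035°.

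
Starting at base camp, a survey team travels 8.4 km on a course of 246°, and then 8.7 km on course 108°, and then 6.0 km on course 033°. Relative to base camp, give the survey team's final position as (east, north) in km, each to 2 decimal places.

(3.87, -1.07)

Leg 1 (246°, 8.4 km): east 8.4 sin 246° = -7.67, north 8.4 cos 246° = -3.42
Leg 2 (108°, 8.7 km): east 8.7 sin 108° = 8.27, north 8.7 cos 108° = -2.69
Leg 3 (033°, 6.0 km): east 6.0 sin 33° = 3.27, north 6.0 cos 33° = 5.03
Summing: 3.87 km east, -1.07 km north → (3.87, -1.07).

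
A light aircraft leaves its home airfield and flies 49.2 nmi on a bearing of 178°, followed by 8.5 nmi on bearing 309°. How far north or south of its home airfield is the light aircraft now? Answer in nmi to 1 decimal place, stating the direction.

Leg 1 (178°, 49.2 nmi): east 49.2 sin 178° = 1.72, north 49.2 cos 178° = -49.17
Leg 2 (309°, 8.5 nmi): east 8.5 sin 309° = -6.61, north 8.5 cos 309° = 5.35
Net north component: -43.82 nmi.

43.8 nmi south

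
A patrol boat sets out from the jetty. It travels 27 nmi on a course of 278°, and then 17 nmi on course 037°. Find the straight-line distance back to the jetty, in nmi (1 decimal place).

23.9 nmi

Leg 1 (278°, 27 nmi): east 27 sin 278° = -26.74, north 27 cos 278° = 3.76
Leg 2 (037°, 17 nmi): east 17 sin 37° = 10.23, north 17 cos 37° = 13.58
Net: -16.51 east, 17.33 north. Distance = √((-16.51)² + (17.33)²) = 23.936 nmi.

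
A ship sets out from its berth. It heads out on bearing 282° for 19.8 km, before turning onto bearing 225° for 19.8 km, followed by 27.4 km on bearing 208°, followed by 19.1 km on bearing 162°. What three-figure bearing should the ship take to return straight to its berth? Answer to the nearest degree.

Leg 1 (282°, 19.8 km): east 19.8 sin 282° = -19.37, north 19.8 cos 282° = 4.12
Leg 2 (225°, 19.8 km): east 19.8 sin 225° = -14.00, north 19.8 cos 225° = -14.00
Leg 3 (208°, 27.4 km): east 27.4 sin 208° = -12.86, north 27.4 cos 208° = -24.19
Leg 4 (162°, 19.1 km): east 19.1 sin 162° = 5.90, north 19.1 cos 162° = -18.17
Net displacement: -40.33 east, -52.24 north. Direction back to start is (40.33, 52.24): bearing = atan2(40.33, 52.24) mod 360° = 37.67° ≈ 038°.

038°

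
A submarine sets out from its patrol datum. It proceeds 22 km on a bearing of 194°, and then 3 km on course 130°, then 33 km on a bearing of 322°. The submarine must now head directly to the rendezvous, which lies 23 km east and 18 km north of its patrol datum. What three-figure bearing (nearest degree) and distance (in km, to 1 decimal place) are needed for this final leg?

072°, 48.8 km

Leg 1 (194°, 22 km): east 22 sin 194° = -5.32, north 22 cos 194° = -21.35
Leg 2 (130°, 3 km): east 3 sin 130° = 2.30, north 3 cos 130° = -1.93
Leg 3 (322°, 33 km): east 33 sin 322° = -20.32, north 33 cos 322° = 26.00
Current position: (-23.34, 2.73). Target: (23, 18). Remaining: Δeast = 46.34, Δnorth = 15.27.
Bearing = atan2(46.34, 15.27) mod 360° = 71.76°; distance = √((46.34)² + (15.27)²) = 48.792 km.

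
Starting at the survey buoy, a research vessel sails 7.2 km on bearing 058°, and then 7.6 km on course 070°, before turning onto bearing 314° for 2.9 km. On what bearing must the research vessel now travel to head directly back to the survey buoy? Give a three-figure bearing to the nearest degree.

Leg 1 (058°, 7.2 km): east 7.2 sin 58° = 6.11, north 7.2 cos 58° = 3.82
Leg 2 (070°, 7.6 km): east 7.6 sin 70° = 7.14, north 7.6 cos 70° = 2.60
Leg 3 (314°, 2.9 km): east 2.9 sin 314° = -2.09, north 2.9 cos 314° = 2.01
Net displacement: 11.16 east, 8.43 north. Direction back to start is (-11.16, -8.43): bearing = atan2(-11.16, -8.43) mod 360° = 232.94° ≈ 233°.

233°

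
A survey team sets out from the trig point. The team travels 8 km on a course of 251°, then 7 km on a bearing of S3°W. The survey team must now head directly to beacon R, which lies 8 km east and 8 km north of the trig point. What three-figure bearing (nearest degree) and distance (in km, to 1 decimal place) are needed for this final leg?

042°, 23.7 km

Leg 1 (251°, 8 km): east 8 sin 251° = -7.56, north 8 cos 251° = -2.60
Leg 2 (S3°W, 7 km): east 7 sin 183° = -0.37, north 7 cos 183° = -6.99
Current position: (-7.93, -9.59). Target: (8, 8). Remaining: Δeast = 15.93, Δnorth = 17.59.
Bearing = atan2(15.93, 17.59) mod 360° = 42.16°; distance = √((15.93)² + (17.59)²) = 23.735 km.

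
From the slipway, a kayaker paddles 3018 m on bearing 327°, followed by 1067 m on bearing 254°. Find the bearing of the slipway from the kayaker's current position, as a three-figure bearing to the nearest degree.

130°

Leg 1 (327°, 3018 m): east 3018 sin 327° = -1643.72, north 3018 cos 327° = 2531.11
Leg 2 (254°, 1067 m): east 1067 sin 254° = -1025.67, north 1067 cos 254° = -294.11
Net displacement: -2669.39 east, 2237.00 north. Direction back to start is (2669.39, -2237.00): bearing = atan2(2669.39, -2237.00) mod 360° = 129.96° ≈ 130°.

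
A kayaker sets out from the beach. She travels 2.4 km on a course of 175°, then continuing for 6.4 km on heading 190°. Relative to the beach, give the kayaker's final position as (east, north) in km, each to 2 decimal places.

Leg 1 (175°, 2.4 km): east 2.4 sin 175° = 0.21, north 2.4 cos 175° = -2.39
Leg 2 (190°, 6.4 km): east 6.4 sin 190° = -1.11, north 6.4 cos 190° = -6.30
Summing: -0.90 km east, -8.69 km north → (-0.90, -8.69).

(-0.90, -8.69)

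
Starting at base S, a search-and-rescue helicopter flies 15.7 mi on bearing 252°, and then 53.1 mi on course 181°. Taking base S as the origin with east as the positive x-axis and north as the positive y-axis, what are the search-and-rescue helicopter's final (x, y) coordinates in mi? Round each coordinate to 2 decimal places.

(-15.86, -57.94)

Leg 1 (252°, 15.7 mi): east 15.7 sin 252° = -14.93, north 15.7 cos 252° = -4.85
Leg 2 (181°, 53.1 mi): east 53.1 sin 181° = -0.93, north 53.1 cos 181° = -53.09
Summing: -15.86 mi east, -57.94 mi north → (-15.86, -57.94).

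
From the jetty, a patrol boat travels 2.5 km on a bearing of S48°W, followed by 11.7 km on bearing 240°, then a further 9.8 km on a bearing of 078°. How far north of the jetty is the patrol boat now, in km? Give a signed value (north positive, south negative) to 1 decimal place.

-5.5 km

Leg 1 (S48°W, 2.5 km): east 2.5 sin 228° = -1.86, north 2.5 cos 228° = -1.67
Leg 2 (240°, 11.7 km): east 11.7 sin 240° = -10.13, north 11.7 cos 240° = -5.85
Leg 3 (078°, 9.8 km): east 9.8 sin 78° = 9.59, north 9.8 cos 78° = 2.04
Net north component: -5.49 km.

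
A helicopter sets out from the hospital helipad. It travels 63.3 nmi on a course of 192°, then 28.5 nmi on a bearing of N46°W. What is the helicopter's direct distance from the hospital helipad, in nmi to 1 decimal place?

53.9 nmi

Leg 1 (192°, 63.3 nmi): east 63.3 sin 192° = -13.16, north 63.3 cos 192° = -61.92
Leg 2 (N46°W, 28.5 nmi): east 28.5 sin 314° = -20.50, north 28.5 cos 314° = 19.80
Net: -33.66 east, -42.12 north. Distance = √((-33.66)² + (-42.12)²) = 53.918 nmi.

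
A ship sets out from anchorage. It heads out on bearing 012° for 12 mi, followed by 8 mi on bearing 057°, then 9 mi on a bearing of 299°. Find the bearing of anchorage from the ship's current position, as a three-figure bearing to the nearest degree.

184°

Leg 1 (012°, 12 mi): east 12 sin 12° = 2.49, north 12 cos 12° = 11.74
Leg 2 (057°, 8 mi): east 8 sin 57° = 6.71, north 8 cos 57° = 4.36
Leg 3 (299°, 9 mi): east 9 sin 299° = -7.87, north 9 cos 299° = 4.36
Net displacement: 1.33 east, 20.46 north. Direction back to start is (-1.33, -20.46): bearing = atan2(-1.33, -20.46) mod 360° = 183.73° ≈ 184°.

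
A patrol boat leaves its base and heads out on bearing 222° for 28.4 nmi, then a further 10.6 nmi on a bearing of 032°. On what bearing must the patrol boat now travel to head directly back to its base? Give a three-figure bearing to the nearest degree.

048°

Leg 1 (222°, 28.4 nmi): east 28.4 sin 222° = -19.00, north 28.4 cos 222° = -21.11
Leg 2 (032°, 10.6 nmi): east 10.6 sin 32° = 5.62, north 10.6 cos 32° = 8.99
Net displacement: -13.39 east, -12.12 north. Direction back to start is (13.39, 12.12): bearing = atan2(13.39, 12.12) mod 360° = 47.85° ≈ 048°.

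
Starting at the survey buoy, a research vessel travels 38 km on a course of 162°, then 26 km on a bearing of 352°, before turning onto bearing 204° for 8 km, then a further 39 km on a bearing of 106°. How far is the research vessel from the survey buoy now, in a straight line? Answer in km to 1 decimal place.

51.0 km

Leg 1 (162°, 38 km): east 38 sin 162° = 11.74, north 38 cos 162° = -36.14
Leg 2 (352°, 26 km): east 26 sin 352° = -3.62, north 26 cos 352° = 25.75
Leg 3 (204°, 8 km): east 8 sin 204° = -3.25, north 8 cos 204° = -7.31
Leg 4 (106°, 39 km): east 39 sin 106° = 37.49, north 39 cos 106° = -10.75
Net: 42.36 east, -28.45 north. Distance = √((42.36)² + (-28.45)²) = 51.028 km.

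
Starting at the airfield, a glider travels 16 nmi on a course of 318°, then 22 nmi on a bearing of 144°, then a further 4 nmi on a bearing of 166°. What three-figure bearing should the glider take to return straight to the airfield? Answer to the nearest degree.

342°

Leg 1 (318°, 16 nmi): east 16 sin 318° = -10.71, north 16 cos 318° = 11.89
Leg 2 (144°, 22 nmi): east 22 sin 144° = 12.93, north 22 cos 144° = -17.80
Leg 3 (166°, 4 nmi): east 4 sin 166° = 0.97, north 4 cos 166° = -3.88
Net displacement: 3.19 east, -9.79 north. Direction back to start is (-3.19, 9.79): bearing = atan2(-3.19, 9.79) mod 360° = 341.94° ≈ 342°.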